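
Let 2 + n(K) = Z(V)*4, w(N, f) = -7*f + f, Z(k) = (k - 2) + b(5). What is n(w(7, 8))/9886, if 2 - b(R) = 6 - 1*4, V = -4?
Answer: -13/4943 ≈ -0.0026300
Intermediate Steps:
b(R) = 0 (b(R) = 2 - (6 - 1*4) = 2 - (6 - 4) = 2 - 1*2 = 2 - 2 = 0)
Z(k) = -2 + k (Z(k) = (k - 2) + 0 = (-2 + k) + 0 = -2 + k)
w(N, f) = -6*f
n(K) = -26 (n(K) = -2 + (-2 - 4)*4 = -2 - 6*4 = -2 - 24 = -26)
n(w(7, 8))/9886 = -26/9886 = -26*1/9886 = -13/4943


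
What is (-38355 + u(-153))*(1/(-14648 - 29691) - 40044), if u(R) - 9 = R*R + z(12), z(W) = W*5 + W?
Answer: 26392969781205/44339 ≈ 5.9525e+8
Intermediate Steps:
z(W) = 6*W (z(W) = 5*W + W = 6*W)
u(R) = 81 + R² (u(R) = 9 + (R*R + 6*12) = 9 + (R² + 72) = 9 + (72 + R²) = 81 + R²)
(-38355 + u(-153))*(1/(-14648 - 29691) - 40044) = (-38355 + (81 + (-153)²))*(1/(-14648 - 29691) - 40044) = (-38355 + (81 + 23409))*(1/(-44339) - 40044) = (-38355 + 23490)*(-1/44339 - 40044) = -14865*(-1775510917/44339) = 26392969781205/44339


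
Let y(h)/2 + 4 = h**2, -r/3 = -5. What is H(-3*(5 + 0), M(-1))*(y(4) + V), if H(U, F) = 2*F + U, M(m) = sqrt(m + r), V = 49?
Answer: -1095 + 146*sqrt(14) ≈ -548.72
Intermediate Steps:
r = 15 (r = -3*(-5) = 15)
y(h) = -8 + 2*h**2
M(m) = sqrt(15 + m) (M(m) = sqrt(m + 15) = sqrt(15 + m))
H(U, F) = U + 2*F
H(-3*(5 + 0), M(-1))*(y(4) + V) = (-3*(5 + 0) + 2*sqrt(15 - 1))*((-8 + 2*4**2) + 49) = (-3*5 + 2*sqrt(14))*((-8 + 2*16) + 49) = (-15 + 2*sqrt(14))*((-8 + 32) + 49) = (-15 + 2*sqrt(14))*(24 + 49) = (-15 + 2*sqrt(14))*73 = -1095 + 146*sqrt(14)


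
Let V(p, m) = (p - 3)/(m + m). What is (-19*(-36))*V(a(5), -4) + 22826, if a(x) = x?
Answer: 22655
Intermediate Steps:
V(p, m) = (-3 + p)/(2*m) (V(p, m) = (-3 + p)/((2*m)) = (-3 + p)*(1/(2*m)) = (-3 + p)/(2*m))
(-19*(-36))*V(a(5), -4) + 22826 = (-19*(-36))*((1/2)*(-3 + 5)/(-4)) + 22826 = 684*((1/2)*(-1/4)*2) + 22826 = 684*(-1/4) + 22826 = -171 + 22826 = 22655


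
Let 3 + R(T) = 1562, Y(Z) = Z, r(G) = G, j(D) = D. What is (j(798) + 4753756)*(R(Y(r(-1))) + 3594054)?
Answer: 17095536171602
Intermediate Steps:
R(T) = 1559 (R(T) = -3 + 1562 = 1559)
(j(798) + 4753756)*(R(Y(r(-1))) + 3594054) = (798 + 4753756)*(1559 + 3594054) = 4754554*3595613 = 17095536171602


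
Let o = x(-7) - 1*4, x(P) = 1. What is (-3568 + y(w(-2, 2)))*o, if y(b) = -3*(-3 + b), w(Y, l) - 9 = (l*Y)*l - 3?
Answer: 10659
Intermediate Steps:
w(Y, l) = 6 + Y*l**2 (w(Y, l) = 9 + ((l*Y)*l - 3) = 9 + ((Y*l)*l - 3) = 9 + (Y*l**2 - 3) = 9 + (-3 + Y*l**2) = 6 + Y*l**2)
y(b) = 9 - 3*b
o = -3 (o = 1 - 1*4 = 1 - 4 = -3)
(-3568 + y(w(-2, 2)))*o = (-3568 + (9 - 3*(6 - 2*2**2)))*(-3) = (-3568 + (9 - 3*(6 - 2*4)))*(-3) = (-3568 + (9 - 3*(6 - 8)))*(-3) = (-3568 + (9 - 3*(-2)))*(-3) = (-3568 + (9 + 6))*(-3) = (-3568 + 15)*(-3) = -3553*(-3) = 10659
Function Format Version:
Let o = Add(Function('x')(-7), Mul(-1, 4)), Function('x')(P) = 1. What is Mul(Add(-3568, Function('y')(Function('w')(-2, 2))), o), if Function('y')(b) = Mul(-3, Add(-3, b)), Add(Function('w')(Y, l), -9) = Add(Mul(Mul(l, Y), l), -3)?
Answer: 10659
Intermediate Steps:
Function('w')(Y, l) = Add(6, Mul(Y, Pow(l, 2))) (Function('w')(Y, l) = Add(9, Add(Mul(Mul(l, Y), l), -3)) = Add(9, Add(Mul(Mul(Y, l), l), -3)) = Add(9, Add(Mul(Y, Pow(l, 2)), -3)) = Add(9, Add(-3, Mul(Y, Pow(l, 2)))) = Add(6, Mul(Y, Pow(l, 2))))
Function('y')(b) = Add(9, Mul(-3, b))
o = -3 (o = Add(1, Mul(-1, 4)) = Add(1, -4) = -3)
Mul(Add(-3568, Function('y')(Function('w')(-2, 2))), o) = Mul(Add(-3568, Add(9, Mul(-3, Add(6, Mul(-2, Pow(2, 2)))))), -3) = Mul(Add(-3568, Add(9, Mul(-3, Add(6, Mul(-2, 4))))), -3) = Mul(Add(-3568, Add(9, Mul(-3, Add(6, -8)))), -3) = Mul(Add(-3568, Add(9, Mul(-3, -2))), -3) = Mul(Add(-3568, Add(9, 6)), -3) = Mul(Add(-3568, 15), -3) = Mul(-3553, -3) = 10659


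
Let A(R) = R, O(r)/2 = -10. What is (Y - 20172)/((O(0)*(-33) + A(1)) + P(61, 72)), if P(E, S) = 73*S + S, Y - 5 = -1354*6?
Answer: -28291/5989 ≈ -4.7238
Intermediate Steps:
O(r) = -20 (O(r) = 2*(-10) = -20)
Y = -8119 (Y = 5 - 1354*6 = 5 - 8124 = -8119)
P(E, S) = 74*S
(Y - 20172)/((O(0)*(-33) + A(1)) + P(61, 72)) = (-8119 - 20172)/((-20*(-33) + 1) + 74*72) = -28291/((660 + 1) + 5328) = -28291/(661 + 5328) = -28291/5989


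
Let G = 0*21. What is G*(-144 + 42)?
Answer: 0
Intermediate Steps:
G = 0
G*(-144 + 42) = 0*(-144 + 42) = 0*(-102) = 0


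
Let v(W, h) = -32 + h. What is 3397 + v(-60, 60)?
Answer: 3425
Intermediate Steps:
3397 + v(-60, 60) = 3397 + (-32 + 60) = 3397 + 28 = 3425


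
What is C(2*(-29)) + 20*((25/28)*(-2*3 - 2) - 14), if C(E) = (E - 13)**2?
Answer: 32327/7 ≈ 4618.1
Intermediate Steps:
C(E) = (-13 + E)**2
C(2*(-29)) + 20*((25/28)*(-2*3 - 2) - 14) = (-13 + 2*(-29))**2 + 20*((25/28)*(-2*3 - 2) - 14) = (-13 - 58)**2 + 20*((25*(1/28))*(-6 - 2) - 14) = (-71)**2 + 20*((25/28)*(-8) - 14) = 5041 + 20*(-50/7 - 14) = 5041 + 20*(-148/7) = 5041 - 2960/7 = 32327/7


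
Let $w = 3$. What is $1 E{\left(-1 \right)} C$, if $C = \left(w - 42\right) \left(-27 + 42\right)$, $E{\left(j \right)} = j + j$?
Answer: $1170$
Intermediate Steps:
$E{\left(j \right)} = 2 j$
$C = -585$ ($C = \left(3 - 42\right) \left(-27 + 42\right) = \left(-39\right) 15 = -585$)
$1 E{\left(-1 \right)} C = 1 \cdot 2 \left(-1\right) \left(-585\right) = 1 \left(-2\right) \left(-585\right) = \left(-2\right) \left(-585\right) = 1170$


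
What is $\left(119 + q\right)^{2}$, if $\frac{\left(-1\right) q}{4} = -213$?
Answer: $942841$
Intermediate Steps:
$q = 852$ ($q = \left(-4\right) \left(-213\right) = 852$)
$\left(119 + q\right)^{2} = \left(119 + 852\right)^{2} = 971^{2} = 942841$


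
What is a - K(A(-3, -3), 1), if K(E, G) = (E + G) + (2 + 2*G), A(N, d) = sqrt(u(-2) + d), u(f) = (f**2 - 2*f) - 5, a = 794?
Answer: 789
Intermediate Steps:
u(f) = -5 + f**2 - 2*f
A(N, d) = sqrt(3 + d) (A(N, d) = sqrt((-5 + (-2)**2 - 2*(-2)) + d) = sqrt((-5 + 4 + 4) + d) = sqrt(3 + d))
K(E, G) = 2 + E + 3*G
a - K(A(-3, -3), 1) = 794 - (2 + sqrt(3 - 3) + 3*1) = 794 - (2 + sqrt(0) + 3) = 794 - (2 + 0 + 3) = 794 - 1*5 = 794 - 5 = 789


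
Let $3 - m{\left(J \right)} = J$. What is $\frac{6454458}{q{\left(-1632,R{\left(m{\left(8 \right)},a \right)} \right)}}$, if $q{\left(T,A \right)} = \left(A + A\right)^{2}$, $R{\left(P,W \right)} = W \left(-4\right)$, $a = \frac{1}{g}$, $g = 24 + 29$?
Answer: $\frac{9065286261}{32} \approx 2.8329 \cdot 10^{8}$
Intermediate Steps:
$m{\left(J \right)} = 3 - J$
$g = 53$
$a = \frac{1}{53} \approx 0.018868$
$R{\left(P,W \right)} = - 4 W$
$q{\left(T,A \right)} = 4 A^{2}$ ($q{\left(T,A \right)} = \left(2 A\right)^{2} = 4 A^{2}$)
$\frac{6454458}{q{\left(-1632,R{\left(m{\left(8 \right)},a \right)} \right)}} = \frac{6454458}{4 \left(\left(-4\right) \frac{1}{53}\right)^{2}} = \frac{6454458}{4 \left(- \frac{4}{53}\right)^{2}} = \frac{6454458}{4 \cdot \frac{16}{2809}} = \frac{6454458}{\frac{64}{2809}} = 6454458 \cdot \frac{2809}{64} = \frac{9065286261}{32}$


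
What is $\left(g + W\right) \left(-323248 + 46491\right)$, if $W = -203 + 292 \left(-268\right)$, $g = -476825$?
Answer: $153678733988$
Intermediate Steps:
$W = -78459$ ($W = -203 - 78256 = -78459$)
$\left(g + W\right) \left(-323248 + 46491\right) = \left(-476825 - 78459\right) \left(-323248 + 46491\right) = \left(-555284\right) \left(-276757\right) = 153678733988$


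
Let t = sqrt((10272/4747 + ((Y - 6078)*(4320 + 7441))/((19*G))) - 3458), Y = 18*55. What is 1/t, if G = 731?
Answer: -I*sqrt(93491982469295906)/26942491858 ≈ -0.011349*I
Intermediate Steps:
Y = 990
t = I*sqrt(93491982469295906)/3470057 (t = sqrt((10272/4747 + ((990 - 6078)*(4320 + 7441))/((19*731))) - 3458) = sqrt((10272*(1/4747) - 5088*11761/13889) - 3458) = sqrt((10272/4747 - 59839968*1/13889) - 3458) = sqrt((10272/4747 - 3149472/731) - 3458) = sqrt(-14943034752/3470057 - 3458) = sqrt(-26942491858/3470057) = I*sqrt(93491982469295906)/3470057 ≈ 88.115*I)
1/t = 1/(I*sqrt(93491982469295906)/3470057) = -I*sqrt(93491982469295906)/26942491858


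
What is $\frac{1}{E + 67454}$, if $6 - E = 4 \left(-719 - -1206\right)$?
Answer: $\frac{1}{65512} \approx 1.5264 \cdot 10^{-5}$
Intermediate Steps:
$E = -1942$ ($E = 6 - 4 \left(-719 - -1206\right) = 6 - 4 \left(-719 + 1206\right) = 6 - 4 \cdot 487 = 6 - 1948 = -1942$)
$\frac{1}{E + 67454} = \frac{1}{-1942 + 67454} = \frac{1}{65512}$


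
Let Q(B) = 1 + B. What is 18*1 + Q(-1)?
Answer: 18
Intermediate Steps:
18*1 + Q(-1) = 18*1 + (1 - 1) = 18 + 0 = 18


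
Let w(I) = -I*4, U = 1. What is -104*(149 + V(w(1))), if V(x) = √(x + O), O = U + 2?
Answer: -15496 - 104*I ≈ -15496.0 - 104.0*I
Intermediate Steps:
O = 3 (O = 1 + 2 = 3)
w(I) = -4*I
V(x) = √(3 + x) (V(x) = √(x + 3) = √(3 + x))
-104*(149 + V(w(1))) = -104*(149 + √(3 - 4*1)) = -104*(149 + √(3 - 4)) = -104*(149 + √(-1)) = -104*(149 + I) = -15496 - 104*I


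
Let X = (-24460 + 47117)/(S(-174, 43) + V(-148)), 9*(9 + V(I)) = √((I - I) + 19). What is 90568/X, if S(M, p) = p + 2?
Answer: 3260448/22657 + 90568*√19/203913 ≈ 145.84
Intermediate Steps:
S(M, p) = 2 + p
V(I) = -9 + √19/9 (V(I) = -9 + √((I - I) + 19)/9 = -9 + √(0 + 19)/9 = -9 + √19/9)
X = 22657/(36 + √19/9) (X = (-24460 + 47117)/((2 + 43) + (-9 + √19/9)) = 22657/(45 + (-9 + √19/9)) = 22657/(36 + √19/9) ≈ 621.01)
90568/X = 90568/(66067812/104957 - 203913*√19/104957)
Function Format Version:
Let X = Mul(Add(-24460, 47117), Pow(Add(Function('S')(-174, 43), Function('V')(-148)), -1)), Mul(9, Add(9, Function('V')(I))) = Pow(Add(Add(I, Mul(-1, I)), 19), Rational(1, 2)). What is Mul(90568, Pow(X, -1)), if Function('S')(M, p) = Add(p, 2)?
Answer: Add(Rational(3260448, 22657), Mul(Rational(90568, 203913), Pow(19, Rational(1, 2)))) ≈ 145.84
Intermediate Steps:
Function('S')(M, p) = Add(2, p)
Function('V')(I) = Add(-9, Mul(Rational(1, 9), Pow(19, Rational(1, 2)))) (Function('V')(I) = Add(-9, Mul(Rational(1, 9), Pow(Add(Add(I, Mul(-1, I)), 19), Rational(1, 2)))) = Add(-9, Mul(Rational(1, 9), Pow(Add(0, 19), Rational(1, 2)))) = Add(-9, Mul(Rational(1, 9), Pow(19, Rational(1, 2)))))
X = Mul(22657, Pow(Add(36, Mul(Rational(1, 9), Pow(19, Rational(1, 2)))), -1)) (X = Mul(Add(-24460, 47117), Pow(Add(Add(2, 43), Add(-9, Mul(Rational(1, 9), Pow(19, Rational(1, 2))))), -1)) = Mul(22657, Pow(Add(45, Add(-9, Mul(Rational(1, 9), Pow(19, Rational(1, 2))))), -1)) = Mul(22657, Pow(Add(36, Mul(Rational(1, 9), Pow(19, Rational(1, 2)))), -1)) ≈ 621.01)
Mul(90568, Pow(X, -1)) = Mul(90568, Pow(Add(Rational(66067812, 104957), Mul(Rational(-203913, 104957), Pow(19, Rational(1, 2)))), -1))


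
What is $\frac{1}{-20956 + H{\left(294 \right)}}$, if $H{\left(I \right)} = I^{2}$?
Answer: $\frac{1}{65480} \approx 1.5272 \cdot 10^{-5}$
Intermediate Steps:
$\frac{1}{-20956 + H{\left(294 \right)}} = \frac{1}{-20956 + 294^{2}} = \frac{1}{-20956 + 86436} = \frac{1}{65480}$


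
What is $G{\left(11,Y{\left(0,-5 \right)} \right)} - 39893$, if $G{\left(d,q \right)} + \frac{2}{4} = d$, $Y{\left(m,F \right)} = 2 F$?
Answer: $- \frac{79765}{2} \approx -39883.0$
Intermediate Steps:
$G{\left(d,q \right)} = - \frac{1}{2} + d$
$G{\left(11,Y{\left(0,-5 \right)} \right)} - 39893 = \left(- \frac{1}{2} + 11\right) - 39893 = \frac{21}{2} - 39893 = - \frac{79765}{2}$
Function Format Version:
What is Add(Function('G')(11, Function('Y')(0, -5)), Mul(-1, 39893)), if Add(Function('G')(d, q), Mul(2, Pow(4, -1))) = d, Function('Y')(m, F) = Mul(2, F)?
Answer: Rational(-79765, 2) ≈ -39883.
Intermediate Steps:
Function('G')(d, q) = Add(Rational(-1, 2), d)
Add(Function('G')(11, Function('Y')(0, -5)), Mul(-1, 39893)) = Add(Add(Rational(-1, 2), 11), Mul(-1, 39893)) = Add(Rational(21, 2), -39893) = Rational(-79765, 2)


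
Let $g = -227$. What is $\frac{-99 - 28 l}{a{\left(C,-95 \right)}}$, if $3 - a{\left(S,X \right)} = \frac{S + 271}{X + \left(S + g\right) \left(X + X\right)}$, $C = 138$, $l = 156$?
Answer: $- \frac{75112605}{50036} \approx -1501.2$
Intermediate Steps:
$a{\left(S,X \right)} = 3 - \frac{271 + S}{X + 2 X \left(-227 + S\right)}$ ($a{\left(S,X \right)} = 3 - \frac{S + 271}{X + \left(S - 227\right) \left(X + X\right)} = 3 - \frac{271 + S}{X + \left(-227 + S\right) 2 X} = 3 - \frac{271 + S}{X + 2 X \left(-227 + S\right)}$)
$\frac{-99 - 28 l}{a{\left(C,-95 \right)}} = \frac{-99 - 4368}{\frac{1}{-95} \frac{1}{-453 + 2 \cdot 138} \left(-271 - 138 - -129105 + 6 \cdot 138 \left(-95\right)\right)} = \frac{-99 - 4368}{\left(- \frac{1}{95}\right) \frac{1}{-453 + 276} \left(-271 - 138 + 129105 - 78660\right)} = - \frac{4467}{\left(- \frac{1}{95}\right) \frac{1}{-177} \cdot 50036} = - \frac{4467}{\left(- \frac{1}{95}\right) \left(- \frac{1}{177}\right) 50036} = - \frac{4467}{\frac{50036}{16815}} = \left(-4467\right) \frac{16815}{50036} = - \frac{75112605}{50036}$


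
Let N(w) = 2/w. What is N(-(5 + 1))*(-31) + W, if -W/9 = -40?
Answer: 1111/3 ≈ 370.33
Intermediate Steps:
W = 360 (W = -9*(-40) = 360)
N(-(5 + 1))*(-31) + W = (2/((-(5 + 1))))*(-31) + 360 = (2/((-1*6)))*(-31) + 360 = (2/(-6))*(-31) + 360 = (2*(-⅙))*(-31) + 360 = -⅓*(-31) + 360 = 31/3 + 360 = 1111/3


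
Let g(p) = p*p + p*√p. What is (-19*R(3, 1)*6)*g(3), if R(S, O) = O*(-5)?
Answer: 5130 + 1710*√3 ≈ 8091.8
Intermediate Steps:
R(S, O) = -5*O
g(p) = p² + p^(3/2)
(-19*R(3, 1)*6)*g(3) = (-19*(-5*1)*6)*(3² + 3^(3/2)) = (-(-95)*6)*(9 + 3*√3) = (-19*(-30))*(9 + 3*√3) = 570*(9 + 3*√3) = 5130 + 1710*√3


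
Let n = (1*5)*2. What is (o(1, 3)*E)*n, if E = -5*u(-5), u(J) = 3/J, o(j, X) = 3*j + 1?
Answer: 120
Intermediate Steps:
o(j, X) = 1 + 3*j
n = 10 (n = 5*2 = 10)
E = 3 (E = -15/(-5) = -15*(-1)/5 = -5*(-⅗) = 3)
(o(1, 3)*E)*n = ((1 + 3*1)*3)*10 = ((1 + 3)*3)*10 = (4*3)*10 = 12*10 = 120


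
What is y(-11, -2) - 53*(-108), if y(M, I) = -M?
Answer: 5735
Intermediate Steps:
y(-11, -2) - 53*(-108) = -1*(-11) - 53*(-108) = 11 + 5724 = 5735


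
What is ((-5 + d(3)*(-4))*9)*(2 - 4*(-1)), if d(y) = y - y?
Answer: -270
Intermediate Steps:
d(y) = 0
((-5 + d(3)*(-4))*9)*(2 - 4*(-1)) = ((-5 + 0*(-4))*9)*(2 - 4*(-1)) = ((-5 + 0)*9)*(2 + 4) = -5*9*6 = -45*6 = -270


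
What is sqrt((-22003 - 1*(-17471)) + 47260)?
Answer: 14*sqrt(218) ≈ 206.71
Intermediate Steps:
sqrt((-22003 - 1*(-17471)) + 47260) = sqrt((-22003 + 17471) + 47260) = sqrt(-4532 + 47260) = sqrt(42728) = 14*sqrt(218)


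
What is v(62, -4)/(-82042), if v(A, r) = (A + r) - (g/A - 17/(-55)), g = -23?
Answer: -197991/279763220 ≈ -0.00070771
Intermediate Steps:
v(A, r) = -17/55 + A + r + 23/A (v(A, r) = (A + r) - (-23/A - 17/(-55)) = (A + r) - (-23/A - 17*(-1/55)) = (A + r) - (-23/A + 17/55) = (A + r) - (17/55 - 23/A) = (A + r) + (-17/55 + 23/A) = -17/55 + A + r + 23/A)
v(62, -4)/(-82042) = (-17/55 + 62 - 4 + 23/62)/(-82042) = (-17/55 + 62 - 4 + 23*(1/62))*(-1/82042) = (-17/55 + 62 - 4 + 23/62)*(-1/82042) = (197991/3410)*(-1/82042) = -197991/279763220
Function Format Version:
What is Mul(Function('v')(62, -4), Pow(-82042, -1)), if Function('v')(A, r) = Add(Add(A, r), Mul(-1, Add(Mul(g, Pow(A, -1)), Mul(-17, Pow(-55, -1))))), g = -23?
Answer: Rational(-197991, 279763220) ≈ -0.00070771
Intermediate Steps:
Function('v')(A, r) = Add(Rational(-17, 55), A, r, Mul(23, Pow(A, -1))) (Function('v')(A, r) = Add(Add(A, r), Mul(-1, Add(Mul(-23, Pow(A, -1)), Mul(-17, Pow(-55, -1))))) = Add(Add(A, r), Mul(-1, Add(Mul(-23, Pow(A, -1)), Mul(-17, Rational(-1, 55))))) = Add(Add(A, r), Mul(-1, Add(Mul(-23, Pow(A, -1)), Rational(17, 55)))) = Add(Add(A, r), Mul(-1, Add(Rational(17, 55), Mul(-23, Pow(A, -1))))) = Add(Add(A, r), Add(Rational(-17, 55), Mul(23, Pow(A, -1)))) = Add(Rational(-17, 55), A, r, Mul(23, Pow(A, -1))))
Mul(Function('v')(62, -4), Pow(-82042, -1)) = Mul(Add(Rational(-17, 55), 62, -4, Mul(23, Pow(62, -1))), Pow(-82042, -1)) = Mul(Add(Rational(-17, 55), 62, -4, Mul(23, Rational(1, 62))), Rational(-1, 82042)) = Mul(Add(Rational(-17, 55), 62, -4, Rational(23, 62)), Rational(-1, 82042)) = Mul(Rational(197991, 3410), Rational(-1, 82042)) = Rational(-197991, 279763220)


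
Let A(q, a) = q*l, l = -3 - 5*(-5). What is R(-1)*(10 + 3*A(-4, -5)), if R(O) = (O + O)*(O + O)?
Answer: -1016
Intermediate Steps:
l = 22 (l = -3 + 25 = 22)
R(O) = 4*O² (R(O) = (2*O)*(2*O) = 4*O²)
A(q, a) = 22*q (A(q, a) = q*22 = 22*q)
R(-1)*(10 + 3*A(-4, -5)) = (4*(-1)²)*(10 + 3*(22*(-4))) = (4*1)*(10 + 3*(-88)) = 4*(10 - 264) = 4*(-254) = -1016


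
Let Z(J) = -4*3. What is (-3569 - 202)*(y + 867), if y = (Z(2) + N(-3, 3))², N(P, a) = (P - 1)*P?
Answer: -3269457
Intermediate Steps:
Z(J) = -12
N(P, a) = P*(-1 + P) (N(P, a) = (-1 + P)*P = P*(-1 + P))
y = 0 (y = (-12 - 3*(-1 - 3))² = (-12 - 3*(-4))² = (-12 + 12)² = 0² = 0)
(-3569 - 202)*(y + 867) = (-3569 - 202)*(0 + 867) = -3771*867 = -3269457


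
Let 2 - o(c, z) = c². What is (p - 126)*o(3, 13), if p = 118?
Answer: 56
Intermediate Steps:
o(c, z) = 2 - c²
(p - 126)*o(3, 13) = (118 - 126)*(2 - 1*3²) = -8*(2 - 1*9) = -8*(2 - 9) = -8*(-7) = 56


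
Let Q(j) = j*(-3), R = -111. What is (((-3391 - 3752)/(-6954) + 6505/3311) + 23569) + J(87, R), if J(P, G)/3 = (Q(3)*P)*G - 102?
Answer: 2179709343877/7674898 ≈ 2.8401e+5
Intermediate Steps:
Q(j) = -3*j
J(P, G) = -306 - 27*G*P (J(P, G) = 3*(((-3*3)*P)*G - 102) = 3*((-9*P)*G - 102) = 3*(-9*G*P - 102) = 3*(-102 - 9*G*P) = -306 - 27*G*P)
(((-3391 - 3752)/(-6954) + 6505/3311) + 23569) + J(87, R) = (((-3391 - 3752)/(-6954) + 6505/3311) + 23569) + (-306 - 27*(-111)*87) = ((-7143*(-1/6954) + 6505*(1/3311)) + 23569) + (-306 + 260739) = ((2381/2318 + 6505/3311) + 23569) + 260433 = (22962081/7674898 + 23569) + 260433 = 180912633043/7674898 + 260433 = 2179709343877/7674898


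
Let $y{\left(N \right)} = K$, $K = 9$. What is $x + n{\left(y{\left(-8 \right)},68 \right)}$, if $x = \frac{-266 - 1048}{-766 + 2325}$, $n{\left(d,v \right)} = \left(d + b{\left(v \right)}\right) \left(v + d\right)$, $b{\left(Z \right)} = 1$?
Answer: $\frac{1199116}{1559} \approx 769.16$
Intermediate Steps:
$y{\left(N \right)} = 9$
$n{\left(d,v \right)} = \left(1 + d\right) \left(d + v\right)$ ($n{\left(d,v \right)} = \left(d + 1\right) \left(v + d\right) = \left(1 + d\right) \left(d + v\right)$)
$x = - \frac{1314}{1559} \approx -0.84285$
$x + n{\left(y{\left(-8 \right)},68 \right)} = - \frac{1314}{1559} + \left(9 + 68 + 9^{2} + 9 \cdot 68\right) = - \frac{1314}{1559} + \left(9 + 68 + 81 + 612\right) = - \frac{1314}{1559} + 770 = \frac{1199116}{1559}$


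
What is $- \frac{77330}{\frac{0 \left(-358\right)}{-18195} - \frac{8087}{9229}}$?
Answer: $\frac{713678570}{8087} \approx 88250.0$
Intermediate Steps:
$- \frac{77330}{\frac{0 \left(-358\right)}{-18195} - \frac{8087}{9229}} = - \frac{77330}{0 \left(- \frac{1}{18195}\right) - \frac{8087}{9229}} = - \frac{77330}{0 - \frac{8087}{9229}} = - \frac{77330}{- \frac{8087}{9229}} = \left(-77330\right) \left(- \frac{9229}{8087}\right) = \frac{713678570}{8087}$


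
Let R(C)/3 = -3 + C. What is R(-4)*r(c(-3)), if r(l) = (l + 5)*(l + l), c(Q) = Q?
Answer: 252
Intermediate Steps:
R(C) = -9 + 3*C (R(C) = 3*(-3 + C) = -9 + 3*C)
r(l) = 2*l*(5 + l) (r(l) = (5 + l)*(2*l) = 2*l*(5 + l))
R(-4)*r(c(-3)) = (-9 + 3*(-4))*(2*(-3)*(5 - 3)) = (-9 - 12)*(2*(-3)*2) = -21*(-12) = 252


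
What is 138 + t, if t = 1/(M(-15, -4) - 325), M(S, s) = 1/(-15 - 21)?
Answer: 1614702/11701 ≈ 138.00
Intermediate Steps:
M(S, s) = -1/36 (M(S, s) = 1/(-36) = -1/36)
t = -36/11701 (t = 1/(-1/36 - 325) = 1/(-11701/36) = -36/11701 ≈ -0.0030767)
138 + t = 138 - 36/11701 = 1614702/11701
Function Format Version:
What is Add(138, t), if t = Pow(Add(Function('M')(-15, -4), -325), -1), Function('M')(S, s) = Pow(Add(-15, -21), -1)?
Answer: Rational(1614702, 11701) ≈ 138.00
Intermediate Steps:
Function('M')(S, s) = Rational(-1, 36) (Function('M')(S, s) = Pow(-36, -1) = Rational(-1, 36))
t = Rational(-36, 11701) (t = Pow(Add(Rational(-1, 36), -325), -1) = Pow(Rational(-11701, 36), -1) = Rational(-36, 11701) ≈ -0.0030767)
Add(138, t) = Add(138, Rational(-36, 11701)) = Rational(1614702, 11701)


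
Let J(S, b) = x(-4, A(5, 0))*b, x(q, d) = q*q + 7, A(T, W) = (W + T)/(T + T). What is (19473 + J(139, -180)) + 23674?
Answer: 39007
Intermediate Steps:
A(T, W) = (T + W)/(2*T) (A(T, W) = (T + W)/((2*T)) = (T + W)*(1/(2*T)) = (T + W)/(2*T))
x(q, d) = 7 + q² (x(q, d) = q² + 7 = 7 + q²)
J(S, b) = 23*b (J(S, b) = (7 + (-4)²)*b = (7 + 16)*b = 23*b)
(19473 + J(139, -180)) + 23674 = (19473 + 23*(-180)) + 23674 = (19473 - 4140) + 23674 = 15333 + 23674 = 39007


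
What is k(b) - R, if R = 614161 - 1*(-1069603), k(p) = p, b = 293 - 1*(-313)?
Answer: -1683158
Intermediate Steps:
b = 606 (b = 293 + 313 = 606)
R = 1683764 (R = 614161 + 1069603 = 1683764)
k(b) - R = 606 - 1*1683764 = 606 - 1683764 = -1683158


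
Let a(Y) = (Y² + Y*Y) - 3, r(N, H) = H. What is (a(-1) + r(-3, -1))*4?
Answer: -8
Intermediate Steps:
a(Y) = -3 + 2*Y² (a(Y) = (Y² + Y²) - 3 = 2*Y² - 3 = -3 + 2*Y²)
(a(-1) + r(-3, -1))*4 = ((-3 + 2*(-1)²) - 1)*4 = ((-3 + 2*1) - 1)*4 = ((-3 + 2) - 1)*4 = (-1 - 1)*4 = -2*4 = -8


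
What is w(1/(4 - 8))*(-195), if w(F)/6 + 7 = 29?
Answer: -25740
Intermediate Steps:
w(F) = 132 (w(F) = -42 + 6*29 = -42 + 174 = 132)
w(1/(4 - 8))*(-195) = 132*(-195) = -25740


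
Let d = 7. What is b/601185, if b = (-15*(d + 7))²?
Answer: 2940/40079 ≈ 0.073355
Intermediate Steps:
b = 44100 (b = (-15*(7 + 7))² = (-15*14)² = (-210)² = 44100)
b/601185 = 44100/601185 = 44100*(1/601185) = 2940/40079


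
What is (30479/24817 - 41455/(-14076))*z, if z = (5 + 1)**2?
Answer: 63383093/421889 ≈ 150.24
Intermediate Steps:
z = 36 (z = 6**2 = 36)
(30479/24817 - 41455/(-14076))*z = (30479/24817 - 41455/(-14076))*36 = (30479*(1/24817) - 41455*(-1/14076))*36 = (30479/24817 + 41455/14076)*36 = (63383093/15188004)*36 = 63383093/421889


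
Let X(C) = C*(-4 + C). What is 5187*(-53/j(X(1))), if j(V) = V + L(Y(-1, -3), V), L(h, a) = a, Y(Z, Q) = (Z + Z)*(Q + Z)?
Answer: 91637/2 ≈ 45819.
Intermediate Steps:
Y(Z, Q) = 2*Z*(Q + Z) (Y(Z, Q) = (2*Z)*(Q + Z) = 2*Z*(Q + Z))
j(V) = 2*V (j(V) = V + V = 2*V)
5187*(-53/j(X(1))) = 5187*(-53*1/(2*(-4 + 1))) = 5187*(-53/(2*(1*(-3)))) = 5187*(-53/(2*(-3))) = 5187*(-53/(-6)) = 5187*(-53*(-⅙)) = 5187*(53/6) = 91637/2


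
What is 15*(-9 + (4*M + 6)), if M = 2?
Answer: 75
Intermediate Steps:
15*(-9 + (4*M + 6)) = 15*(-9 + (4*2 + 6)) = 15*(-9 + (8 + 6)) = 15*(-9 + 14) = 15*5 = 75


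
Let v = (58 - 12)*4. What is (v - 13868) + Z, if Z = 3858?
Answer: -9826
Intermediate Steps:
v = 184 (v = 46*4 = 184)
(v - 13868) + Z = (184 - 13868) + 3858 = -13684 + 3858 = -9826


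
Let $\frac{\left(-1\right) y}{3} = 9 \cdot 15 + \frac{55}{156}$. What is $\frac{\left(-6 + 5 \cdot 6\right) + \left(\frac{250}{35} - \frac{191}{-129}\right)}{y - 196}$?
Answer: $- \frac{1531868}{28270221} \approx -0.054187$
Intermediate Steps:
$y = - \frac{21115}{52}$ ($y = - 3 \left(9 \cdot 15 + \frac{55}{156}\right) = - 3 \left(135 + 55 \cdot \frac{1}{156}\right) = - 3 \left(135 + \frac{55}{156}\right) = \left(-3\right) \frac{21115}{156} = - \frac{21115}{52} \approx -406.06$)
$\frac{\left(-6 + 5 \cdot 6\right) + \left(\frac{250}{35} - \frac{191}{-129}\right)}{y - 196} = \frac{\left(-6 + 5 \cdot 6\right) + \left(\frac{250}{35} - \frac{191}{-129}\right)}{- \frac{21115}{52} - 196} = \frac{\left(-6 + 30\right) + \left(250 \cdot \frac{1}{35} - - \frac{191}{129}\right)}{- \frac{31307}{52}} = \left(24 + \left(\frac{50}{7} + \frac{191}{129}\right)\right) \left(- \frac{52}{31307}\right) = \left(24 + \frac{7787}{903}\right) \left(- \frac{52}{31307}\right) = \frac{29459}{903} \left(- \frac{52}{31307}\right) = - \frac{1531868}{28270221}$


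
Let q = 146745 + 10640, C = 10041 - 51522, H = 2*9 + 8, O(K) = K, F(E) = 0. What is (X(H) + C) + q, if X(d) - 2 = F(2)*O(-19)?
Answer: 115906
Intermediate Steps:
H = 26 (H = 18 + 8 = 26)
C = -41481
q = 157385
X(d) = 2 (X(d) = 2 + 0*(-19) = 2 + 0 = 2)
(X(H) + C) + q = (2 - 41481) + 157385 = -41479 + 157385 = 115906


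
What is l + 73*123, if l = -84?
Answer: 8895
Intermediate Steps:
l + 73*123 = -84 + 73*123 = -84 + 8979 = 8895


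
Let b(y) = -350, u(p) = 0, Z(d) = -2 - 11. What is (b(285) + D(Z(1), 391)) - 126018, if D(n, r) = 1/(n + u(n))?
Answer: -1642785/13 ≈ -1.2637e+5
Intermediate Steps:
Z(d) = -13
D(n, r) = 1/n (D(n, r) = 1/(n + 0) = 1/n)
(b(285) + D(Z(1), 391)) - 126018 = (-350 + 1/(-13)) - 126018 = (-350 - 1/13) - 126018 = -4551/13 - 126018 = -1642785/13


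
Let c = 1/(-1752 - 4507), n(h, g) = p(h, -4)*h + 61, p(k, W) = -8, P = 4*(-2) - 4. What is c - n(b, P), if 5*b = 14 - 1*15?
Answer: -1959072/31295 ≈ -62.600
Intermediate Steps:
P = -12 (P = -8 - 4 = -12)
b = -⅕ (b = (14 - 1*15)/5 = (14 - 15)/5 = (⅕)*(-1) = -⅕ ≈ -0.20000)
n(h, g) = 61 - 8*h (n(h, g) = -8*h + 61 = 61 - 8*h)
c = -1/6259 (c = 1/(-6259) = -1/6259 ≈ -0.00015977)
c - n(b, P) = -1/6259 - (61 - 8*(-⅕)) = -1/6259 - (61 + 8/5) = -1/6259 - 1*313/5 = -1/6259 - 313/5 = -1959072/31295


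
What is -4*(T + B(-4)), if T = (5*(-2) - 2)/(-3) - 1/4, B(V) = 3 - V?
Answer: -43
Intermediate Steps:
T = 15/4 (T = (-10 - 2)*(-⅓) - 1*¼ = -12*(-⅓) - ¼ = 4 - ¼ = 15/4 ≈ 3.7500)
-4*(T + B(-4)) = -4*(15/4 + (3 - 1*(-4))) = -4*(15/4 + (3 + 4)) = -4*(15/4 + 7) = -4*43/4 = -43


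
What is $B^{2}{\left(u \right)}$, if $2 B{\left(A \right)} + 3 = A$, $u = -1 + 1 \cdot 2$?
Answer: $1$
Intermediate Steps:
$u = 1$ ($u = -1 + 2 = 1$)
$B{\left(A \right)} = - \frac{3}{2} + \frac{A}{2}$
$B^{2}{\left(u \right)} = \left(- \frac{3}{2} + \frac{1}{2} \cdot 1\right)^{2} = \left(- \frac{3}{2} + \frac{1}{2}\right)^{2} = \left(-1\right)^{2} = 1$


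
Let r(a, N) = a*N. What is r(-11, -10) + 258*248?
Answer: 64094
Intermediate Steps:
r(a, N) = N*a
r(-11, -10) + 258*248 = -10*(-11) + 258*248 = 110 + 63984 = 64094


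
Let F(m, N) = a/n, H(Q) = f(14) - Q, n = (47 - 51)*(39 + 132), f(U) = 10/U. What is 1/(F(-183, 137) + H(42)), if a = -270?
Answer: -266/10877 ≈ -0.024455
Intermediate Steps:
n = -684 (n = -4*171 = -684)
H(Q) = 5/7 - Q (H(Q) = 10/14 - Q = 10*(1/14) - Q = 5/7 - Q)
F(m, N) = 15/38 (F(m, N) = -270/(-684) = -270*(-1/684) = 15/38)
1/(F(-183, 137) + H(42)) = 1/(15/38 + (5/7 - 1*42)) = 1/(15/38 + (5/7 - 42)) = 1/(15/38 - 289/7) = 1/(-10877/266) = -266/10877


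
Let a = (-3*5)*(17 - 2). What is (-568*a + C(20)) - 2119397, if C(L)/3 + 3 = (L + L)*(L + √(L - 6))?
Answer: -1989206 + 120*√14 ≈ -1.9888e+6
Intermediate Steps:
a = -225 (a = -15*15 = -225)
C(L) = -9 + 6*L*(L + √(-6 + L)) (C(L) = -9 + 3*((L + L)*(L + √(L - 6))) = -9 + 3*((2*L)*(L + √(-6 + L))) = -9 + 3*(2*L*(L + √(-6 + L))) = -9 + 6*L*(L + √(-6 + L)))
(-568*a + C(20)) - 2119397 = (-568*(-225) + (-9 + 6*20² + 6*20*√(-6 + 20))) - 2119397 = (127800 + (-9 + 6*400 + 6*20*√14)) - 2119397 = (127800 + (-9 + 2400 + 120*√14)) - 2119397 = (127800 + (2391 + 120*√14)) - 2119397 = (130191 + 120*√14) - 2119397 = -1989206 + 120*√14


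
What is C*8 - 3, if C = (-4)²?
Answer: 125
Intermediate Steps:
C = 16
C*8 - 3 = 16*8 - 3 = 128 - 3 = 125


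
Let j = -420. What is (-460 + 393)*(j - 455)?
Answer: 58625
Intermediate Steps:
(-460 + 393)*(j - 455) = (-460 + 393)*(-420 - 455) = -67*(-875) = 58625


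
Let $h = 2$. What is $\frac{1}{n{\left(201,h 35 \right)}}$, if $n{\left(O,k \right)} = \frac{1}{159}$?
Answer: $159$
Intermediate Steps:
$n{\left(O,k \right)} = \frac{1}{159}$
$\frac{1}{n{\left(201,h 35 \right)}} = \frac{1}{\frac{1}{159}} = 159$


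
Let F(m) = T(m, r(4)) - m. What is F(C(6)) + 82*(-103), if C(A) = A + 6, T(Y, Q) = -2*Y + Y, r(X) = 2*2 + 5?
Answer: -8470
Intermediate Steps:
r(X) = 9 (r(X) = 4 + 5 = 9)
T(Y, Q) = -Y
C(A) = 6 + A
F(m) = -2*m (F(m) = -m - m = -2*m)
F(C(6)) + 82*(-103) = -2*(6 + 6) + 82*(-103) = -2*12 - 8446 = -24 - 8446 = -8470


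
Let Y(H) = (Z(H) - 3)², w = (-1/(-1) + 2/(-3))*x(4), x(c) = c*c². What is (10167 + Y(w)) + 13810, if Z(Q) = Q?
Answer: 218818/9 ≈ 24313.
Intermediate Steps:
x(c) = c³
w = 64/3 (w = (-1/(-1) + 2/(-3))*4³ = (-1*(-1) + 2*(-⅓))*64 = (1 - ⅔)*64 = (⅓)*64 = 64/3 ≈ 21.333)
Y(H) = (-3 + H)² (Y(H) = (H - 3)² = (-3 + H)²)
(10167 + Y(w)) + 13810 = (10167 + (-3 + 64/3)²) + 13810 = (10167 + (55/3)²) + 13810 = (10167 + 3025/9) + 13810 = 94528/9 + 13810 = 218818/9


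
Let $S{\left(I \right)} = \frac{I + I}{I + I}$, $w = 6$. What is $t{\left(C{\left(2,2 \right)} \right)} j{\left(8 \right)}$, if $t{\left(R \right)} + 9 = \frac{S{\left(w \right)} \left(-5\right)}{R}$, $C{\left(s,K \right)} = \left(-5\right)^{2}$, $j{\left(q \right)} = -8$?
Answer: $\frac{368}{5} \approx 73.6$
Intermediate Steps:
$S{\left(I \right)} = 1$ ($S{\left(I \right)} = \frac{2 I}{2 I} = 2 I \frac{1}{2 I} = 1$)
$C{\left(s,K \right)} = 25$
$t{\left(R \right)} = -9 - \frac{5}{R}$ ($t{\left(R \right)} = -9 + \frac{1 \left(-5\right)}{R} = -9 - \frac{5}{R}$)
$t{\left(C{\left(2,2 \right)} \right)} j{\left(8 \right)} = \left(-9 - \frac{5}{25}\right) \left(-8\right) = \left(-9 - \frac{1}{5}\right) \left(-8\right) = \left(- \frac{46}{5}\right) \left(-8\right) = \frac{368}{5}$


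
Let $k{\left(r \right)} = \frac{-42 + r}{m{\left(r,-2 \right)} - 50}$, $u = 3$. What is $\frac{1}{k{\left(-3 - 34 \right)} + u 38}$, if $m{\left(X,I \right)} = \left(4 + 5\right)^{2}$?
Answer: $\frac{31}{3455} \approx 0.0089725$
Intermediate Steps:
$m{\left(X,I \right)} = 81$ ($m{\left(X,I \right)} = 9^{2} = 81$)
$k{\left(r \right)} = - \frac{42}{31} + \frac{r}{31}$ ($k{\left(r \right)} = \frac{-42 + r}{81 - 50} = \frac{-42 + r}{31} = \left(-42 + r\right) \frac{1}{31} = - \frac{42}{31} + \frac{r}{31}$)
$\frac{1}{k{\left(-3 - 34 \right)} + u 38} = \frac{1}{\left(- \frac{42}{31} + \frac{-3 - 34}{31}\right) + 3 \cdot 38} = \frac{1}{\left(- \frac{42}{31} + \frac{-3 - 34}{31}\right) + 114} = \frac{1}{\left(- \frac{42}{31} + \frac{1}{31} \left(-37\right)\right) + 114} = \frac{1}{\left(- \frac{42}{31} - \frac{37}{31}\right) + 114} = \frac{1}{- \frac{79}{31} + 114} = \frac{1}{\frac{3455}{31}} = \frac{31}{3455}$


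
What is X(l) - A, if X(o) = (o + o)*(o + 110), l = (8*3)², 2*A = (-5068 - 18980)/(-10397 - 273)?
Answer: 4216095108/5335 ≈ 7.9027e+5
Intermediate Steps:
A = 6012/5335 (A = ((-5068 - 18980)/(-10397 - 273))/2 = (-24048/(-10670))/2 = (-24048*(-1/10670))/2 = (½)*(12024/5335) = 6012/5335 ≈ 1.1269)
l = 576 (l = 24² = 576)
X(o) = 2*o*(110 + o) (X(o) = (2*o)*(110 + o) = 2*o*(110 + o))
X(l) - A = 2*576*(110 + 576) - 1*6012/5335 = 2*576*686 - 6012/5335 = 790272 - 6012/5335 = 4216095108/5335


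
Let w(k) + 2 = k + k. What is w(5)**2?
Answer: 64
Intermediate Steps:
w(k) = -2 + 2*k (w(k) = -2 + (k + k) = -2 + 2*k)
w(5)**2 = (-2 + 2*5)**2 = (-2 + 10)**2 = 8**2 = 64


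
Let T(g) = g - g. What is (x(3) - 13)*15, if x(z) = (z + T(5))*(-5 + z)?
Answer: -285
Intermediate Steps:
T(g) = 0
x(z) = z*(-5 + z) (x(z) = (z + 0)*(-5 + z) = z*(-5 + z))
(x(3) - 13)*15 = (3*(-5 + 3) - 13)*15 = (3*(-2) - 13)*15 = (-6 - 13)*15 = -19*15 = -285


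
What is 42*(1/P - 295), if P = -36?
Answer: -74347/6 ≈ -12391.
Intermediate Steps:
42*(1/P - 295) = 42*(1/(-36) - 295) = 42*(-1/36 - 295) = 42*(-10621/36) = -74347/6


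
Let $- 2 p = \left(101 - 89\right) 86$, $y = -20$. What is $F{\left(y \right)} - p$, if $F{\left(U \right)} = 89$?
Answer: $605$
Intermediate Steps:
$p = -516$ ($p = - \frac{\left(101 - 89\right) 86}{2} = - \frac{12 \cdot 86}{2} = \left(- \frac{1}{2}\right) 1032 = -516$)
$F{\left(y \right)} - p = 89 - -516 = 89 + 516 = 605$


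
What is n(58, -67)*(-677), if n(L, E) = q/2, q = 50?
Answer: -16925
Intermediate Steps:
n(L, E) = 25 (n(L, E) = 50/2 = 50*(½) = 25)
n(58, -67)*(-677) = 25*(-677) = -16925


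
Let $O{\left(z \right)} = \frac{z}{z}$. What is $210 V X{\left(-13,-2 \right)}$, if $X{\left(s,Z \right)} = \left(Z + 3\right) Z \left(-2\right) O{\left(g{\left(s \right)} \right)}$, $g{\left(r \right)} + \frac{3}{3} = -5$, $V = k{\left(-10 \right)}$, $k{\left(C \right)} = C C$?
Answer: $84000$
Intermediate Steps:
$k{\left(C \right)} = C^{2}$
$V = 100$ ($V = \left(-10\right)^{2} = 100$)
$g{\left(r \right)} = -6$ ($g{\left(r \right)} = -1 - 5 = -6$)
$O{\left(z \right)} = 1$
$X{\left(s,Z \right)} = - 2 Z \left(3 + Z\right)$ ($X{\left(s,Z \right)} = \left(Z + 3\right) Z \left(-2\right) 1 = \left(3 + Z\right) Z \left(-2\right) 1 = Z \left(3 + Z\right) \left(-2\right) 1 = - 2 Z \left(3 + Z\right) 1 = - 2 Z \left(3 + Z\right)$)
$210 V X{\left(-13,-2 \right)} = 210 \cdot 100 \left(\left(-2\right) \left(-2\right) \left(3 - 2\right)\right) = 21000 \left(\left(-2\right) \left(-2\right) 1\right) = 21000 \cdot 4 = 84000$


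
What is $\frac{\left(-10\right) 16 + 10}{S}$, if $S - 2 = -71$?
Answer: $\frac{50}{23} \approx 2.1739$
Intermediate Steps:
$S = -69$ ($S = 2 - 71 = -69$)
$\frac{\left(-10\right) 16 + 10}{S} = \frac{\left(-10\right) 16 + 10}{-69} = \left(-160 + 10\right) \left(- \frac{1}{69}\right) = \left(-150\right) \left(- \frac{1}{69}\right) = \frac{50}{23}$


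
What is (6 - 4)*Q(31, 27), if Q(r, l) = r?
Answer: 62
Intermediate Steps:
(6 - 4)*Q(31, 27) = (6 - 4)*31 = 2*31 = 62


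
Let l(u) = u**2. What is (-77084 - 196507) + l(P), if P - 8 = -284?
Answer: -197415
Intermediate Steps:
P = -276 (P = 8 - 284 = -276)
(-77084 - 196507) + l(P) = (-77084 - 196507) + (-276)**2 = -273591 + 76176 = -197415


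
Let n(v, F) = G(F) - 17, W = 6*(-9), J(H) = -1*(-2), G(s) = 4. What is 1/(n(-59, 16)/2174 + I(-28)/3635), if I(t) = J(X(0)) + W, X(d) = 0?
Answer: -7902490/160303 ≈ -49.297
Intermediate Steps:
J(H) = 2
W = -54
n(v, F) = -13 (n(v, F) = 4 - 17 = -13)
I(t) = -52 (I(t) = 2 - 54 = -52)
1/(n(-59, 16)/2174 + I(-28)/3635) = 1/(-13/2174 - 52/3635) = 1/(-160303/7902490) = -7902490/160303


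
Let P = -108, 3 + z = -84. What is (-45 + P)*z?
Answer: 13311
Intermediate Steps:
z = -87 (z = -3 - 84 = -87)
(-45 + P)*z = (-45 - 108)*(-87) = -153*(-87) = 13311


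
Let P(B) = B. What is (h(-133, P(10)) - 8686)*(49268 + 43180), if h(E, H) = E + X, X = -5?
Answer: -815761152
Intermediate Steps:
h(E, H) = -5 + E (h(E, H) = E - 5 = -5 + E)
(h(-133, P(10)) - 8686)*(49268 + 43180) = ((-5 - 133) - 8686)*(49268 + 43180) = (-138 - 8686)*92448 = -8824*92448 = -815761152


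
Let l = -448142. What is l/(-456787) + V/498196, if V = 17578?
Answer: 115645976859/113784728126 ≈ 1.0164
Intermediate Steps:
l/(-456787) + V/498196 = -448142/(-456787) + 17578/498196 = -448142*(-1/456787) + 17578*(1/498196) = 448142/456787 + 8789/249098 = 115645976859/113784728126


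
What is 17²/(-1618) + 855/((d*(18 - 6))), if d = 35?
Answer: 42067/22652 ≈ 1.8571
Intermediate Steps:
17²/(-1618) + 855/((d*(18 - 6))) = 17²/(-1618) + 855/((35*(18 - 6))) = 289*(-1/1618) + 855/((35*12)) = -289/1618 + 855/420 = -289/1618 + 855*(1/420) = -289/1618 + 57/28 = 42067/22652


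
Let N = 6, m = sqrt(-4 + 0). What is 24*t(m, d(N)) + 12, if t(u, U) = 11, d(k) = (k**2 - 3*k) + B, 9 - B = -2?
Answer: 276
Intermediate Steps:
B = 11 (B = 9 - 1*(-2) = 9 + 2 = 11)
m = 2*I (m = sqrt(-4) = 2*I ≈ 2.0*I)
d(k) = 11 + k**2 - 3*k (d(k) = (k**2 - 3*k) + 11 = 11 + k**2 - 3*k)
24*t(m, d(N)) + 12 = 24*11 + 12 = 264 + 12 = 276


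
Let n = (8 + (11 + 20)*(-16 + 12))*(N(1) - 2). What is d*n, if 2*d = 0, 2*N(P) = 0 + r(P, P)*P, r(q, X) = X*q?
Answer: 0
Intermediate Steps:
N(P) = P³/2 (N(P) = (0 + (P*P)*P)/2 = (0 + P²*P)/2 = (0 + P³)/2 = P³/2)
d = 0 (d = (½)*0 = 0)
n = 174 (n = (8 + (11 + 20)*(-16 + 12))*((½)*1³ - 2) = (8 + 31*(-4))*((½)*1 - 2) = (8 - 124)*(½ - 2) = -116*(-3/2) = 174)
d*n = 0*174 = 0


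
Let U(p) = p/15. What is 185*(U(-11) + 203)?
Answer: 112258/3 ≈ 37419.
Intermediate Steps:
U(p) = p/15 (U(p) = p*(1/15) = p/15)
185*(U(-11) + 203) = 185*((1/15)*(-11) + 203) = 185*(-11/15 + 203) = 185*(3034/15) = 112258/3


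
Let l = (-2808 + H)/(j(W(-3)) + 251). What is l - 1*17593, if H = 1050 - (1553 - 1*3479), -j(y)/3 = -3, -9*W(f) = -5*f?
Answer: -1143503/65 ≈ -17592.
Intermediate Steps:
W(f) = 5*f/9 (W(f) = -(-5)*f/9 = 5*f/9)
j(y) = 9 (j(y) = -3*(-3) = 9)
H = 2976 (H = 1050 - (1553 - 3479) = 1050 - 1*(-1926) = 1050 + 1926 = 2976)
l = 42/65 (l = (-2808 + 2976)/(9 + 251) = 168/260 = 168*(1/260) = 42/65 ≈ 0.64615)
l - 1*17593 = 42/65 - 1*17593 = 42/65 - 17593 = -1143503/65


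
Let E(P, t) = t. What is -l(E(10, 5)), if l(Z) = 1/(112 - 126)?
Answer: 1/14 ≈ 0.071429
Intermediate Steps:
l(Z) = -1/14 (l(Z) = 1/(-14) = -1/14)
-l(E(10, 5)) = -1*(-1/14) = 1/14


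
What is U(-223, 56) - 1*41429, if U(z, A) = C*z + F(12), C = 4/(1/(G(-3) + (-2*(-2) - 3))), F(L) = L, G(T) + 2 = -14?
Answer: -28037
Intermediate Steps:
G(T) = -16 (G(T) = -2 - 14 = -16)
C = -60 (C = 4/(1/(-16 + (-2*(-2) - 3))) = 4/(1/(-16 + (4 - 3))) = 4/(1/(-16 + 1)) = 4/(1/(-15)) = 4/(-1/15) = 4*(-15) = -60)
U(z, A) = 12 - 60*z (U(z, A) = -60*z + 12 = 12 - 60*z)
U(-223, 56) - 1*41429 = (12 - 60*(-223)) - 1*41429 = (12 + 13380) - 41429 = 13392 - 41429 = -28037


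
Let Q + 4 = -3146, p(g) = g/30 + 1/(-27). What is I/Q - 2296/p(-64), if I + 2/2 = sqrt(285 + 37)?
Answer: 976374293/922950 - sqrt(322)/3150 ≈ 1057.9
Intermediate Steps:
p(g) = -1/27 + g/30 (p(g) = g*(1/30) + 1*(-1/27) = g/30 - 1/27 = -1/27 + g/30)
I = -1 + sqrt(322) (I = -1 + sqrt(285 + 37) = -1 + sqrt(322) ≈ 16.944)
Q = -3150 (Q = -4 - 3146 = -3150)
I/Q - 2296/p(-64) = (-1 + sqrt(322))/(-3150) - 2296/(-1/27 + (1/30)*(-64)) = (-1 + sqrt(322))*(-1/3150) - 2296/(-1/27 - 32/15) = (1/3150 - sqrt(322)/3150) - 2296/(-293/135) = (1/3150 - sqrt(322)/3150) - 2296*(-135/293) = (1/3150 - sqrt(322)/3150) + 309960/293 = 976374293/922950 - sqrt(322)/3150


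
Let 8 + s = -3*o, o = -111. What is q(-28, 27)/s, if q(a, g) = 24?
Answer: 24/325 ≈ 0.073846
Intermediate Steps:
s = 325 (s = -8 - 3*(-111) = -8 + 333 = 325)
q(-28, 27)/s = 24/325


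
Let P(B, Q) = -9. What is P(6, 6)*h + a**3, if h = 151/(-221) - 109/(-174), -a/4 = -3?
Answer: 22156059/12818 ≈ 1728.5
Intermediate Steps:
a = 12 (a = -4*(-3) = 12)
h = -2185/38454 (h = 151*(-1/221) - 109*(-1/174) = -151/221 + 109/174 = -2185/38454 ≈ -0.056821)
P(6, 6)*h + a**3 = -9*(-2185/38454) + 12**3 = 6555/12818 + 1728 = 22156059/12818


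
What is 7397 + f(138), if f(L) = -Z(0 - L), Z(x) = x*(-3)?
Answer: 6983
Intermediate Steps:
Z(x) = -3*x
f(L) = -3*L (f(L) = -(-3)*(0 - L) = -(-3)*(-L) = -3*L)
7397 + f(138) = 7397 - 3*138 = 7397 - 414 = 6983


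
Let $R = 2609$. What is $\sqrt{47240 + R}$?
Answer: $\sqrt{49849} \approx 223.27$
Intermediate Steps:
$\sqrt{47240 + R} = \sqrt{47240 + 2609} = \sqrt{49849}$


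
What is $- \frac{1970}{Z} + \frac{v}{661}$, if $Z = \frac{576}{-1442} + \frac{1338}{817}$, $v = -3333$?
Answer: $- \frac{384741725278}{241067361} \approx -1596.0$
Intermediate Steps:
$Z = \frac{729402}{589057}$ ($Z = 576 \left(- \frac{1}{1442}\right) + 1338 \cdot \frac{1}{817} = - \frac{288}{721} + \frac{1338}{817} = \frac{729402}{589057} \approx 1.2383$)
$- \frac{1970}{Z} + \frac{v}{661} = - \frac{1970}{\frac{729402}{589057}} - \frac{3333}{661} = \left(-1970\right) \frac{589057}{729402} - \frac{3333}{661} = - \frac{580221145}{364701} - \frac{3333}{661} = - \frac{384741725278}{241067361}$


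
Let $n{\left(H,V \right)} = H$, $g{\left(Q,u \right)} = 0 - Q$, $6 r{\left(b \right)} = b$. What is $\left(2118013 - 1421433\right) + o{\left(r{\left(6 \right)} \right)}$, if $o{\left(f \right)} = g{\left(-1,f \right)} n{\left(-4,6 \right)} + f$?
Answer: $696577$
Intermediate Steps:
$r{\left(b \right)} = \frac{b}{6}$
$g{\left(Q,u \right)} = - Q$
$o{\left(f \right)} = -4 + f$ ($o{\left(f \right)} = \left(-1\right) \left(-1\right) \left(-4\right) + f = 1 \left(-4\right) + f = -4 + f$)
$\left(2118013 - 1421433\right) + o{\left(r{\left(6 \right)} \right)} = \left(2118013 - 1421433\right) + \left(-4 + \frac{1}{6} \cdot 6\right) = \left(2118013 - 1421433\right) + \left(-4 + 1\right) = \left(2118013 - 1421433\right) - 3 = 696580 - 3 = 696577$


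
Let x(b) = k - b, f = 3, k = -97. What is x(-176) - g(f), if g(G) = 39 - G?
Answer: 43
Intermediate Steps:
x(b) = -97 - b
x(-176) - g(f) = (-97 - 1*(-176)) - (39 - 1*3) = (-97 + 176) - (39 - 3) = 79 - 1*36 = 79 - 36 = 43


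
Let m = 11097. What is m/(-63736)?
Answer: -11097/63736 ≈ -0.17411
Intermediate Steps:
m/(-63736) = 11097/(-63736) = 11097*(-1/63736) = -11097/63736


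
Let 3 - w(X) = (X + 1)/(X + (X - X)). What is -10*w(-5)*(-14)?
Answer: 308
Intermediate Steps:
w(X) = 3 - (1 + X)/X (w(X) = 3 - (X + 1)/(X + (X - X)) = 3 - (1 + X)/(X + 0) = 3 - (1 + X)/X)
-10*w(-5)*(-14) = -10*(2 - 1/(-5))*(-14) = -10*(2 - 1*(-⅕))*(-14) = -10*(2 + ⅕)*(-14) = -10*11/5*(-14) = -22*(-14) = 308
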